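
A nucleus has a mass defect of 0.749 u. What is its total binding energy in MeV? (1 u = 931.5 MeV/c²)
B.E. = Δm × 931.5 = 697.7 MeV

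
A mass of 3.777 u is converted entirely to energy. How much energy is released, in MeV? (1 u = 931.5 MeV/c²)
E = mc² = 3518 MeV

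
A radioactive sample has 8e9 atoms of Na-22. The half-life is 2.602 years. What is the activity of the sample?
A = λN = 2.131e9 decays/year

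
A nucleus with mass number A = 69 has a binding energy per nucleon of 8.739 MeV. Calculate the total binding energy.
B.E. = 8.739 × 69 = 603 MeV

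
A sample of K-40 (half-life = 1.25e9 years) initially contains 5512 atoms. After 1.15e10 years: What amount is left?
N = N₀(1/2)^(t/t½) = 9.372 atoms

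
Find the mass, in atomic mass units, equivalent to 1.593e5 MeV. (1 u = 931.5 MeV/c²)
m = E/c² = 171 u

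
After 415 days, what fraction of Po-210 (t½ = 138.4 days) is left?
N/N₀ = (1/2)^(t/t½) = 0.1251 = 12.5%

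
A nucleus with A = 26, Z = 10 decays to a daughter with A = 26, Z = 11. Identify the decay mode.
ΔA = 0, ΔZ = +1 ⇒ beta-minus decay (β⁻)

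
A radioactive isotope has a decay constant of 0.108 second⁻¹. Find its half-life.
t½ = ln(2)/λ = 6.418 seconds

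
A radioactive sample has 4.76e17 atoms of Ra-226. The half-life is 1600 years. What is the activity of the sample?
A = λN = 2.062e14 decays/year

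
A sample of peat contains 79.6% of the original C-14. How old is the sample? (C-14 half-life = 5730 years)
Age = t½ × log₂(1/ratio) = 1886 years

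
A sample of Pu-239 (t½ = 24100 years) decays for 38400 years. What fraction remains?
N/N₀ = (1/2)^(t/t½) = 0.3314 = 33.1%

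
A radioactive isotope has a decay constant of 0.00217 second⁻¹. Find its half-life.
t½ = ln(2)/λ = 319.4 seconds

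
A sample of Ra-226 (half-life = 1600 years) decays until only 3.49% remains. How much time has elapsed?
t = t½ × log₂(N₀/N) = 7745 years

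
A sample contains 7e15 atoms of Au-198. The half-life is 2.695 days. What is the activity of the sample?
A = λN = 1.8e15 decays/day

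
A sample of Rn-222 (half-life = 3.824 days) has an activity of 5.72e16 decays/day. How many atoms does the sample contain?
N = A/λ = 3.156e17 atoms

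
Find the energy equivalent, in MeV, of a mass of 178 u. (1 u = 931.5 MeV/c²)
E = mc² = 1.658e5 MeV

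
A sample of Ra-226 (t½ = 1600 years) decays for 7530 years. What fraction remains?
N/N₀ = (1/2)^(t/t½) = 0.03831 = 3.83%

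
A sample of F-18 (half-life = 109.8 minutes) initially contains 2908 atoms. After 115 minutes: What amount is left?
N = N₀(1/2)^(t/t½) = 1407 atoms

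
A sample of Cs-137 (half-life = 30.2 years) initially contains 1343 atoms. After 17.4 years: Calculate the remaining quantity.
N = N₀(1/2)^(t/t½) = 900.8 atoms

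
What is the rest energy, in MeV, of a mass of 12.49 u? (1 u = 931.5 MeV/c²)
E = mc² = 11630 MeV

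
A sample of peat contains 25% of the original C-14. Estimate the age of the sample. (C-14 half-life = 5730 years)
Age = t½ × log₂(1/ratio) = 11460 years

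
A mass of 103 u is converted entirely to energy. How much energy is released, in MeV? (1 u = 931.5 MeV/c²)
E = mc² = 95940 MeV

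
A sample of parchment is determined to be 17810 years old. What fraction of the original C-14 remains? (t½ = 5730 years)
N/N₀ = (1/2)^(t/t½) = 0.116 = 11.6%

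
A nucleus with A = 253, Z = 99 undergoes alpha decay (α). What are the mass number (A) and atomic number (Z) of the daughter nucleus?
Daughter: A = 249, Z = 97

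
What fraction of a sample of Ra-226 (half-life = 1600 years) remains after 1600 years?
N/N₀ = (1/2)^(t/t½) = 0.5 = 50%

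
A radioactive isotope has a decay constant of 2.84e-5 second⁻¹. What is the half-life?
t½ = ln(2)/λ = 24410 seconds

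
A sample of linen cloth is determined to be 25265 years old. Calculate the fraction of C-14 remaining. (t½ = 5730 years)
N/N₀ = (1/2)^(t/t½) = 0.04706 = 4.71%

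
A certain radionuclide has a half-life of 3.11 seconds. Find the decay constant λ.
λ = ln(2)/t½ = 0.2229 second⁻¹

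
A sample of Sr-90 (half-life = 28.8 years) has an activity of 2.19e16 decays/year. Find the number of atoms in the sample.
N = A/λ = 9.099e17 atoms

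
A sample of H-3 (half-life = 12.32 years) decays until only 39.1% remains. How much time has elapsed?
t = t½ × log₂(N₀/N) = 16.69 years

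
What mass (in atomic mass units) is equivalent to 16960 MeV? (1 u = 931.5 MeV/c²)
m = E/c² = 18.21 u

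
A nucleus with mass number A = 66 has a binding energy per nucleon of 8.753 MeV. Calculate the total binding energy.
B.E. = 8.753 × 66 = 577.7 MeV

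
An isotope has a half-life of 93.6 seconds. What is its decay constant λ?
λ = ln(2)/t½ = 0.007405 second⁻¹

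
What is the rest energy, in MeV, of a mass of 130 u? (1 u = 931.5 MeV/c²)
E = mc² = 1.211e5 MeV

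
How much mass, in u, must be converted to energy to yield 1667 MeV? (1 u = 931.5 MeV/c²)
m = E/c² = 1.79 u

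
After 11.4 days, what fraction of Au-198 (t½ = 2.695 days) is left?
N/N₀ = (1/2)^(t/t½) = 0.05329 = 5.33%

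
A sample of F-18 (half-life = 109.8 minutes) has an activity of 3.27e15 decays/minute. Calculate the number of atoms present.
N = A/λ = 5.18e17 atoms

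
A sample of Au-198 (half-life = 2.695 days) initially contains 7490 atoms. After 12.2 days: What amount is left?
N = N₀(1/2)^(t/t½) = 324.9 atoms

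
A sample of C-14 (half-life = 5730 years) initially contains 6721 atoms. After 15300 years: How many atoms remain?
N = N₀(1/2)^(t/t½) = 1056 atoms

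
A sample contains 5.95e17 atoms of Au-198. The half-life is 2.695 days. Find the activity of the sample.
A = λN = 1.53e17 decays/day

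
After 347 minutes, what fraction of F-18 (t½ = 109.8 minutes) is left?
N/N₀ = (1/2)^(t/t½) = 0.1119 = 11.2%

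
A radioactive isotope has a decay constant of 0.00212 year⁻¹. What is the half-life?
t½ = ln(2)/λ = 327 years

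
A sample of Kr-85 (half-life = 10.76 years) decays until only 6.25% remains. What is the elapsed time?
t = t½ × log₂(N₀/N) = 43.04 years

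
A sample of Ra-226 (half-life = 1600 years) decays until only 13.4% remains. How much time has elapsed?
t = t½ × log₂(N₀/N) = 4640 years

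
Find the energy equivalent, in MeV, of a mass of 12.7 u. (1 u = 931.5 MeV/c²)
E = mc² = 11830 MeV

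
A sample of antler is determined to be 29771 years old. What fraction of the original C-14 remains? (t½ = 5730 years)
N/N₀ = (1/2)^(t/t½) = 0.02729 = 2.73%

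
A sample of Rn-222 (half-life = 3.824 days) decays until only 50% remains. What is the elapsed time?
t = t½ × log₂(N₀/N) = 3.824 days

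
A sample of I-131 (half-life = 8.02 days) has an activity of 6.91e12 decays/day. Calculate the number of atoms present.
N = A/λ = 7.995e13 atoms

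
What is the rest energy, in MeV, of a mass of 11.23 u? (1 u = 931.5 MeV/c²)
E = mc² = 10460 MeV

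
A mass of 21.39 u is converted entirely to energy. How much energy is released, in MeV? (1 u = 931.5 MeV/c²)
E = mc² = 19920 MeV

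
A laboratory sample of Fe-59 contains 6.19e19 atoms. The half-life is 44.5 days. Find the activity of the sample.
A = λN = 9.642e17 decays/day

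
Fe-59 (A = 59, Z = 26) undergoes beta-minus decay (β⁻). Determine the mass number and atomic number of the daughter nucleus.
Daughter: A = 59, Z = 27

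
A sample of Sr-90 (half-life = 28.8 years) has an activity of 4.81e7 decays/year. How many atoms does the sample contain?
N = A/λ = 1.999e9 atoms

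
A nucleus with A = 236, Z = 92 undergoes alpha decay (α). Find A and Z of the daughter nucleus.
Daughter: A = 232, Z = 90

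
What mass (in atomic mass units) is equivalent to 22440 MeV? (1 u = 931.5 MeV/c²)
m = E/c² = 24.09 u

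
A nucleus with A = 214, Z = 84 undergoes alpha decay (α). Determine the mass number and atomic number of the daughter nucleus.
Daughter: A = 210, Z = 82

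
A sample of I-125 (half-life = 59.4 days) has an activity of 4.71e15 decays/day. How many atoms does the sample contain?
N = A/λ = 4.036e17 atoms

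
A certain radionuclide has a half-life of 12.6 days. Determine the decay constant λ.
λ = ln(2)/t½ = 0.05501 day⁻¹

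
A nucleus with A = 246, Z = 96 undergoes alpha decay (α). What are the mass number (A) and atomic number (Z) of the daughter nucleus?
Daughter: A = 242, Z = 94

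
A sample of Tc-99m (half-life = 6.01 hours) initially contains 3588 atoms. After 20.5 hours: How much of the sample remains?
N = N₀(1/2)^(t/t½) = 337.3 atoms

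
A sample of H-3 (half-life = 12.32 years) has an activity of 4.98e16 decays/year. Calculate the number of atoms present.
N = A/λ = 8.851e17 atoms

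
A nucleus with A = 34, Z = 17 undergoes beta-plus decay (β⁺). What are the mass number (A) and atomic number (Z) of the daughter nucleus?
Daughter: A = 34, Z = 16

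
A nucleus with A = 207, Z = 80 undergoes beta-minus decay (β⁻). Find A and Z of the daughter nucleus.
Daughter: A = 207, Z = 81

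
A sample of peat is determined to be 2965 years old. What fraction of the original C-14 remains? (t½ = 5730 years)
N/N₀ = (1/2)^(t/t½) = 0.6986 = 69.9%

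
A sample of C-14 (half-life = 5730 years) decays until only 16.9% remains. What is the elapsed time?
t = t½ × log₂(N₀/N) = 14700 years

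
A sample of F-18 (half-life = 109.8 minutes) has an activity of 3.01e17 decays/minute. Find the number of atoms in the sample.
N = A/λ = 4.768e19 atoms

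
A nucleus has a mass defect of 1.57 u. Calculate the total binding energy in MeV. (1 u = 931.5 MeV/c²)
B.E. = Δm × 931.5 = 1462 MeV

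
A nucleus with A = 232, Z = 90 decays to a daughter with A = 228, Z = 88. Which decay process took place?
ΔA = -4, ΔZ = -2 ⇒ alpha decay (α)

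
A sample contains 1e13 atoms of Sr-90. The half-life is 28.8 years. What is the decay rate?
A = λN = 2.407e11 decays/year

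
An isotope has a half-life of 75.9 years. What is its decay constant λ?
λ = ln(2)/t½ = 0.009132 year⁻¹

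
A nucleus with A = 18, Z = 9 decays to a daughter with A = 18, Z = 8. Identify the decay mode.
ΔA = 0, ΔZ = -1 ⇒ beta-plus decay (β⁺) or electron capture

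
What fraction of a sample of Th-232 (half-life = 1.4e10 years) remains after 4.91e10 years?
N/N₀ = (1/2)^(t/t½) = 0.08795 = 8.8%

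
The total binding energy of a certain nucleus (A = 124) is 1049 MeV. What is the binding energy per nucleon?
B.E./A = 1049/124 = 8.46 MeV/nucleon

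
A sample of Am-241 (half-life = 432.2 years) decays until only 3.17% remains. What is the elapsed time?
t = t½ × log₂(N₀/N) = 2152 years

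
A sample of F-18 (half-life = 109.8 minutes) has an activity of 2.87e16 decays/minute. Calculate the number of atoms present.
N = A/λ = 4.546e18 atoms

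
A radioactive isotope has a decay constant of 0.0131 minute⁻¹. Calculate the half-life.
t½ = ln(2)/λ = 52.91 minutes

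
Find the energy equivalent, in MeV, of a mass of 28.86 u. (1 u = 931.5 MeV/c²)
E = mc² = 26880 MeV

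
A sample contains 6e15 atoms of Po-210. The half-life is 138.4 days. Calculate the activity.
A = λN = 3.005e13 decays/day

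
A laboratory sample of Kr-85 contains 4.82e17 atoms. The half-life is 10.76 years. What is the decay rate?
A = λN = 3.105e16 decays/year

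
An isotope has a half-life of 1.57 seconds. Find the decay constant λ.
λ = ln(2)/t½ = 0.4415 second⁻¹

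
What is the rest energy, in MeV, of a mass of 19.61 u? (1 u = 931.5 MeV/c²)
E = mc² = 18270 MeV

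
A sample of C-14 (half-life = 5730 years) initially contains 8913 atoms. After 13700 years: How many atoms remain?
N = N₀(1/2)^(t/t½) = 1699 atoms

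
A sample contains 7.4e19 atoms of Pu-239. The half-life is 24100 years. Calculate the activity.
A = λN = 2.128e15 decays/year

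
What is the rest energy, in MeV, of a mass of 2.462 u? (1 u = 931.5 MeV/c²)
E = mc² = 2293 MeV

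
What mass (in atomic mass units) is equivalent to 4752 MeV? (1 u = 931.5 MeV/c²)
m = E/c² = 5.101 u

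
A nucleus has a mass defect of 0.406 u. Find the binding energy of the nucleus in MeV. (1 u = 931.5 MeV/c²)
B.E. = Δm × 931.5 = 378.2 MeV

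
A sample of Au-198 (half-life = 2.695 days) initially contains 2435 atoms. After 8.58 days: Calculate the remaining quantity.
N = N₀(1/2)^(t/t½) = 268 atoms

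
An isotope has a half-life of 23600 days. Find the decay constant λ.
λ = ln(2)/t½ = 2.937e-5 day⁻¹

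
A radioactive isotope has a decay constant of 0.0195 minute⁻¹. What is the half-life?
t½ = ln(2)/λ = 35.55 minutes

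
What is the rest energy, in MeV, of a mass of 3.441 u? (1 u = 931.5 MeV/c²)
E = mc² = 3205 MeV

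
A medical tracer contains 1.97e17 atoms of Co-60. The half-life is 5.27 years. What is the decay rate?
A = λN = 2.591e16 decays/year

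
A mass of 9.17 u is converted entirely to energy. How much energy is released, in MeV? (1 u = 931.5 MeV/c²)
E = mc² = 8542 MeV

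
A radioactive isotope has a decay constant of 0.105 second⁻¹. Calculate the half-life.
t½ = ln(2)/λ = 6.601 seconds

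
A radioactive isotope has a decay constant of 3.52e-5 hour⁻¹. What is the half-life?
t½ = ln(2)/λ = 19690 hours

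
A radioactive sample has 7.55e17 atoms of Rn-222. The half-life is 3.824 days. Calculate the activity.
A = λN = 1.369e17 decays/day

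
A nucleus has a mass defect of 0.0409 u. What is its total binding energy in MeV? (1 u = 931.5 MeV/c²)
B.E. = Δm × 931.5 = 38.1 MeV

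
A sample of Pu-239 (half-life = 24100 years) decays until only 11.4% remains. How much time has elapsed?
t = t½ × log₂(N₀/N) = 75500 years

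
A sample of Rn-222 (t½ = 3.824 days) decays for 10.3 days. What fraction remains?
N/N₀ = (1/2)^(t/t½) = 0.1546 = 15.5%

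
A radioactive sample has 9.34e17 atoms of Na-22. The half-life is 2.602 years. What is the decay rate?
A = λN = 2.488e17 decays/year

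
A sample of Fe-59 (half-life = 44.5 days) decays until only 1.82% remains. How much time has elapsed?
t = t½ × log₂(N₀/N) = 257.2 days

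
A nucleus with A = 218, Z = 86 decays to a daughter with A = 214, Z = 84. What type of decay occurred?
ΔA = -4, ΔZ = -2 ⇒ alpha decay (α)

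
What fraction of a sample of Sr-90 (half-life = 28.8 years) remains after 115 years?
N/N₀ = (1/2)^(t/t½) = 0.0628 = 6.28%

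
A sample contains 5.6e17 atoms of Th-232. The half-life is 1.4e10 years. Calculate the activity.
A = λN = 2.773e7 decays/year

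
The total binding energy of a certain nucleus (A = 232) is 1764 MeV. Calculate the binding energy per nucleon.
B.E./A = 1764/232 = 7.603 MeV/nucleon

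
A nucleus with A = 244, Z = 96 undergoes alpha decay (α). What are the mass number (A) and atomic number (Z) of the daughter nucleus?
Daughter: A = 240, Z = 94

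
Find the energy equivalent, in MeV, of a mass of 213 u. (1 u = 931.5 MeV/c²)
E = mc² = 1.984e5 MeV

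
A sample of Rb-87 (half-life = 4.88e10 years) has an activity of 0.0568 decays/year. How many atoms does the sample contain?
N = A/λ = 3.999e9 atoms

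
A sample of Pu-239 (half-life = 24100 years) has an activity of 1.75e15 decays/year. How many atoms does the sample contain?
N = A/λ = 6.085e19 atoms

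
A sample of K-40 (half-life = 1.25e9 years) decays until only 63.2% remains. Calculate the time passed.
t = t½ × log₂(N₀/N) = 8.275e8 years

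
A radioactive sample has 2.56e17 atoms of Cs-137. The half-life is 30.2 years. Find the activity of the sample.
A = λN = 5.876e15 decays/year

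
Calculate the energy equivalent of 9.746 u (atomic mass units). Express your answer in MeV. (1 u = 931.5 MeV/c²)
E = mc² = 9078 MeV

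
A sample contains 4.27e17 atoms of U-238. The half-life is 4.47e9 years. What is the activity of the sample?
A = λN = 6.621e7 decays/year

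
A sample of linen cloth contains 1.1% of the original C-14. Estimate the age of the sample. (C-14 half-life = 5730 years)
Age = t½ × log₂(1/ratio) = 37280 years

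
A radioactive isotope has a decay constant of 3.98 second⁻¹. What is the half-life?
t½ = ln(2)/λ = 0.1742 seconds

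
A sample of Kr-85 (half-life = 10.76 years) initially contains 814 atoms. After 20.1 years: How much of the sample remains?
N = N₀(1/2)^(t/t½) = 223 atoms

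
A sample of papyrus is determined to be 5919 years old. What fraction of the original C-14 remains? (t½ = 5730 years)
N/N₀ = (1/2)^(t/t½) = 0.4887 = 48.9%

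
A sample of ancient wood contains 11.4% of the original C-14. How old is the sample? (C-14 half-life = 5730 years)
Age = t½ × log₂(1/ratio) = 17950 years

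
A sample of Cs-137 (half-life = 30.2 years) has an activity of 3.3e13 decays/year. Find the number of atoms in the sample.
N = A/λ = 1.438e15 atoms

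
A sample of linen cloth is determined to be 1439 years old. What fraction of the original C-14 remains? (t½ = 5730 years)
N/N₀ = (1/2)^(t/t½) = 0.8402 = 84%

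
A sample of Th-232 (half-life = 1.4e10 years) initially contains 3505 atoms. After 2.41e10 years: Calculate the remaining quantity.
N = N₀(1/2)^(t/t½) = 1063 atoms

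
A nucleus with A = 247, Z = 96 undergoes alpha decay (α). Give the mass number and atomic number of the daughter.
Daughter: A = 243, Z = 94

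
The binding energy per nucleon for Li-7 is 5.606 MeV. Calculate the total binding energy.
B.E. = 5.606 × 7 = 39.24 MeV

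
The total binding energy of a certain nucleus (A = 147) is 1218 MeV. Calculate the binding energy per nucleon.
B.E./A = 1218/147 = 8.286 MeV/nucleon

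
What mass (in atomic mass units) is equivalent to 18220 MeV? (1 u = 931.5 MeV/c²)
m = E/c² = 19.56 u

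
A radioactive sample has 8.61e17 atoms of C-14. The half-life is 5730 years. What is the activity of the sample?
A = λN = 1.042e14 decays/year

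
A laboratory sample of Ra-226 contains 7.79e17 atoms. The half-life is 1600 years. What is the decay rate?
A = λN = 3.375e14 decays/year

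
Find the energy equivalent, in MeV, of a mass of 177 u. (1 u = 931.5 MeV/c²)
E = mc² = 1.649e5 MeV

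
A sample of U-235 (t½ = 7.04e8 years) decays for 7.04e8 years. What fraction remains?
N/N₀ = (1/2)^(t/t½) = 0.5 = 50%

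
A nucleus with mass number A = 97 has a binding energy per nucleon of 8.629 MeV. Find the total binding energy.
B.E. = 8.629 × 97 = 837 MeV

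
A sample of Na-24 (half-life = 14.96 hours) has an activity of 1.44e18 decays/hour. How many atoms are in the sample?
N = A/λ = 3.108e19 atoms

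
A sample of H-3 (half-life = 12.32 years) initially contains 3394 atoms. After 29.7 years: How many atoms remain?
N = N₀(1/2)^(t/t½) = 638.3 atoms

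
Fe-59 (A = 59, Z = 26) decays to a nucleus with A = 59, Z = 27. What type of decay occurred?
ΔA = 0, ΔZ = +1 ⇒ beta-minus decay (β⁻)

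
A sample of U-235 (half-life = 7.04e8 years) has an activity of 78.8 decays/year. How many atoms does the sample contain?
N = A/λ = 8.003e10 atoms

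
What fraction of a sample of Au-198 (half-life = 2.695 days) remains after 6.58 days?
N/N₀ = (1/2)^(t/t½) = 0.1841 = 18.4%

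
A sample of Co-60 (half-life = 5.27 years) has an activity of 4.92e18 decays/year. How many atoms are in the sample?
N = A/λ = 3.741e19 atoms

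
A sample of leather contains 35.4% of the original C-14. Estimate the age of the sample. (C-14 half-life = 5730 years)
Age = t½ × log₂(1/ratio) = 8585 years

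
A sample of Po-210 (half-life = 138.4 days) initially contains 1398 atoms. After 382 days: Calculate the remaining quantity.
N = N₀(1/2)^(t/t½) = 206.4 atoms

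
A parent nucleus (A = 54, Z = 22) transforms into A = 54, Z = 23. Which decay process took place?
ΔA = 0, ΔZ = +1 ⇒ beta-minus decay (β⁻)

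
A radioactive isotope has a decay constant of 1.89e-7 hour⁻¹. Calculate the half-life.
t½ = ln(2)/λ = 3.667e6 hours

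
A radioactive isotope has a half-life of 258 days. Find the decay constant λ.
λ = ln(2)/t½ = 0.002687 day⁻¹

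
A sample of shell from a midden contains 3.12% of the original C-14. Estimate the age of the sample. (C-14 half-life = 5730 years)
Age = t½ × log₂(1/ratio) = 28660 years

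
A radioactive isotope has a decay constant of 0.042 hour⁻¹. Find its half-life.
t½ = ln(2)/λ = 16.5 hours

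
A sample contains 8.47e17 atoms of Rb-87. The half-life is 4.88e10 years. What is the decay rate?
A = λN = 1.203e7 decays/year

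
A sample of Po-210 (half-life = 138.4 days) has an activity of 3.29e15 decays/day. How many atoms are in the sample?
N = A/λ = 6.569e17 atoms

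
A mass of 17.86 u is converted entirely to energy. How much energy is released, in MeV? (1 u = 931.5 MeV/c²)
E = mc² = 16640 MeV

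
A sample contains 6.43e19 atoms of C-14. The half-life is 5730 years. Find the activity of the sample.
A = λN = 7.778e15 decays/year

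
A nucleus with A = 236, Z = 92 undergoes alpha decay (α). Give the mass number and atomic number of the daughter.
Daughter: A = 232, Z = 90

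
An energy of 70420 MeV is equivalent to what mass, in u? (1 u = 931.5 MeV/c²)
m = E/c² = 75.6 u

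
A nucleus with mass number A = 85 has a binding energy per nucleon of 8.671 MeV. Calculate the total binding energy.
B.E. = 8.671 × 85 = 737 MeV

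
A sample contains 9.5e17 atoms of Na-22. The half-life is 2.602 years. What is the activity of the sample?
A = λN = 2.531e17 decays/year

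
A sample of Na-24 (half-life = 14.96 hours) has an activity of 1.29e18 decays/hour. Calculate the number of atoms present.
N = A/λ = 2.784e19 atoms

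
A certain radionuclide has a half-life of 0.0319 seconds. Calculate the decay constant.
λ = ln(2)/t½ = 21.73 second⁻¹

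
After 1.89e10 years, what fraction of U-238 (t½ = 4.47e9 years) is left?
N/N₀ = (1/2)^(t/t½) = 0.05336 = 5.34%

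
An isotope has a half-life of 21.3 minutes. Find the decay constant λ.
λ = ln(2)/t½ = 0.03254 minute⁻¹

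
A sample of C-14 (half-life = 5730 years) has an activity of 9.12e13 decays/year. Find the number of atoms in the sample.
N = A/λ = 7.539e17 atoms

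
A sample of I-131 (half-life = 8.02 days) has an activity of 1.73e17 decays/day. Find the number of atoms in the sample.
N = A/λ = 2.002e18 atoms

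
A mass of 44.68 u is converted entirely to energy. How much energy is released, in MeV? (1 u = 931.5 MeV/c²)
E = mc² = 41620 MeV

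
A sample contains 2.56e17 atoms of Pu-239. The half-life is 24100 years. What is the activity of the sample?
A = λN = 7.363e12 decays/year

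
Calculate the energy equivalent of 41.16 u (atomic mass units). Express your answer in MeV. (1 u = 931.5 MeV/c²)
E = mc² = 38340 MeV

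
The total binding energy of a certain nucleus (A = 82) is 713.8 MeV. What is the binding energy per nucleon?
B.E./A = 713.8/82 = 8.705 MeV/nucleon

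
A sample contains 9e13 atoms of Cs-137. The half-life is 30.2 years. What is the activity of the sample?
A = λN = 2.066e12 decays/year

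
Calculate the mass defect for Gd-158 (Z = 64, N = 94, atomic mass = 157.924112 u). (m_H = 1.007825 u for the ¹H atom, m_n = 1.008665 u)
Δm = Z·m_H + N·m_n − M = 1.391 u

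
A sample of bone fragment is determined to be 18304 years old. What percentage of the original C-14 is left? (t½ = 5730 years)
N/N₀ = (1/2)^(t/t½) = 0.1092 = 10.9%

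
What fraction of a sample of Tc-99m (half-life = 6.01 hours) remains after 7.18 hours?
N/N₀ = (1/2)^(t/t½) = 0.4369 = 43.7%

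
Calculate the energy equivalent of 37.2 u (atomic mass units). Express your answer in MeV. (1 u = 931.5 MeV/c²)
E = mc² = 34650 MeV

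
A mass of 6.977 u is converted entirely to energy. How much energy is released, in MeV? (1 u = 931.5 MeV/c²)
E = mc² = 6499 MeV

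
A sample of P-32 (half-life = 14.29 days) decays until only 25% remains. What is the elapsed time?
t = t½ × log₂(N₀/N) = 28.58 days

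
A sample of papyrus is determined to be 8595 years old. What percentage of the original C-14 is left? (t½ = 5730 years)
N/N₀ = (1/2)^(t/t½) = 0.3536 = 35.4%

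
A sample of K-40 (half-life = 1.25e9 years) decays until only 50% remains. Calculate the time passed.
t = t½ × log₂(N₀/N) = 1.25e9 years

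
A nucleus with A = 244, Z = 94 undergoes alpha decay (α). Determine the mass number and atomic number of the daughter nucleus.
Daughter: A = 240, Z = 92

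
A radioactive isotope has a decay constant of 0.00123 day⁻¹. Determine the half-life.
t½ = ln(2)/λ = 563.5 days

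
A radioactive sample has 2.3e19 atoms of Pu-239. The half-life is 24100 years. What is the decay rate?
A = λN = 6.615e14 decays/year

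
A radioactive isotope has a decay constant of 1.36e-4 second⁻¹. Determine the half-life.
t½ = ln(2)/λ = 5097 seconds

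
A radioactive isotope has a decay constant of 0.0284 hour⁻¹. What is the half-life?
t½ = ln(2)/λ = 24.41 hours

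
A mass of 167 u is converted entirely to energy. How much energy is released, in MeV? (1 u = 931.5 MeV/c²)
E = mc² = 1.556e5 MeV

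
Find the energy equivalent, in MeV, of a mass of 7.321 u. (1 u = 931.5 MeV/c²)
E = mc² = 6820 MeV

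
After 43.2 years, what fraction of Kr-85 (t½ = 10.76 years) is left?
N/N₀ = (1/2)^(t/t½) = 0.06186 = 6.19%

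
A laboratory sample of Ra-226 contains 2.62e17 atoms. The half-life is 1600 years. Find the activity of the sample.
A = λN = 1.135e14 decays/year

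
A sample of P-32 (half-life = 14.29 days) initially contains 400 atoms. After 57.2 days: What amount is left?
N = N₀(1/2)^(t/t½) = 24.95 atoms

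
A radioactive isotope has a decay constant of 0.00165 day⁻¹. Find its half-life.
t½ = ln(2)/λ = 420.1 days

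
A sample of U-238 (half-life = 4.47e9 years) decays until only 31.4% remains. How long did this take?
t = t½ × log₂(N₀/N) = 7.47e9 years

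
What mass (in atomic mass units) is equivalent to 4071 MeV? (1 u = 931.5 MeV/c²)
m = E/c² = 4.37 u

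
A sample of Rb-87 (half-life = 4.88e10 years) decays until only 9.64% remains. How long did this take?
t = t½ × log₂(N₀/N) = 1.647e11 years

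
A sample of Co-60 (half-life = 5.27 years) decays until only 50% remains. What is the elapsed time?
t = t½ × log₂(N₀/N) = 5.27 years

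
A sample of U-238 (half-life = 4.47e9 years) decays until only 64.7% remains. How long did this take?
t = t½ × log₂(N₀/N) = 2.808e9 years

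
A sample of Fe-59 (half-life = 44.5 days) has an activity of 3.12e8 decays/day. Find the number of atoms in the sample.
N = A/λ = 2.003e10 atoms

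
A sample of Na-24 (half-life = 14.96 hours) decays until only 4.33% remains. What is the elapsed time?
t = t½ × log₂(N₀/N) = 67.76 hours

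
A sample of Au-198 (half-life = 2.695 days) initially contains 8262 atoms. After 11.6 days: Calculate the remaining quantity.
N = N₀(1/2)^(t/t½) = 418.2 atoms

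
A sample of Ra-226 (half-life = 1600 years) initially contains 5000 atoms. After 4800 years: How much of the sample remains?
N = N₀(1/2)^(t/t½) = 625 atoms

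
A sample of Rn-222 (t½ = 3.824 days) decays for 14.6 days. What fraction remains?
N/N₀ = (1/2)^(t/t½) = 0.0709 = 7.09%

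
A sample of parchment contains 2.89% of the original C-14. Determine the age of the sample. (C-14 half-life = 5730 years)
Age = t½ × log₂(1/ratio) = 29300 years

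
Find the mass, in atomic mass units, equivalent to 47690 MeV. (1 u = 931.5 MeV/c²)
m = E/c² = 51.2 u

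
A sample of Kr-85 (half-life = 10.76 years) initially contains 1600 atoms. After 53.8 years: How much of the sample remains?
N = N₀(1/2)^(t/t½) = 50 atoms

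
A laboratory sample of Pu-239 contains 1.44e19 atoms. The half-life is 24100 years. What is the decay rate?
A = λN = 4.142e14 decays/year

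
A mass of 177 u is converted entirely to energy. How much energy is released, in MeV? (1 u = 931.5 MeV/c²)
E = mc² = 1.649e5 MeV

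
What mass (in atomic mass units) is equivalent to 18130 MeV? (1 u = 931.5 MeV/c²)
m = E/c² = 19.46 u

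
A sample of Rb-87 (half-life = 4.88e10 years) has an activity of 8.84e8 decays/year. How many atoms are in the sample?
N = A/λ = 6.224e19 atoms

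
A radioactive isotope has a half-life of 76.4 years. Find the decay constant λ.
λ = ln(2)/t½ = 0.009073 year⁻¹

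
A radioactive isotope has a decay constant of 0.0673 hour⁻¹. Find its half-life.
t½ = ln(2)/λ = 10.3 hours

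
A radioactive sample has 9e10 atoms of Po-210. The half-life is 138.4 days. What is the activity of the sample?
A = λN = 4.507e8 decays/day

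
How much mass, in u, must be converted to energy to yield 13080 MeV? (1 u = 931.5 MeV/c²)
m = E/c² = 14.04 u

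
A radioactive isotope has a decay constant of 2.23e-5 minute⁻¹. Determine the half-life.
t½ = ln(2)/λ = 31080 minutes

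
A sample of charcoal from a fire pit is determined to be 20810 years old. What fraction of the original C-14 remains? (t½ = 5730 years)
N/N₀ = (1/2)^(t/t½) = 0.08067 = 8.07%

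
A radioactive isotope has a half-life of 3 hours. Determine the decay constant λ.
λ = ln(2)/t½ = 0.231 hour⁻¹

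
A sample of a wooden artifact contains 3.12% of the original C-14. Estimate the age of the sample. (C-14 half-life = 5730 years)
Age = t½ × log₂(1/ratio) = 28660 years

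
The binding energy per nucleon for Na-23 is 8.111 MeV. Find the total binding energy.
B.E. = 8.111 × 23 = 186.6 MeV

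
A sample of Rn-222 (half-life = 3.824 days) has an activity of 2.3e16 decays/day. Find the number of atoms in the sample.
N = A/λ = 1.269e17 atoms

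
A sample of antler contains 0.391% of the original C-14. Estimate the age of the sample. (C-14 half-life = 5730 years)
Age = t½ × log₂(1/ratio) = 45830 years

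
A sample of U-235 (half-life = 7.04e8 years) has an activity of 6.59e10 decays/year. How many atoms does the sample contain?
N = A/λ = 6.693e19 atoms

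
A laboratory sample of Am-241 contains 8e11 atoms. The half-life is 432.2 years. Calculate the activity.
A = λN = 1.283e9 decays/year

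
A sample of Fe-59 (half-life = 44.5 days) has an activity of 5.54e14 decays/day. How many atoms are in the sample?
N = A/λ = 3.557e16 atoms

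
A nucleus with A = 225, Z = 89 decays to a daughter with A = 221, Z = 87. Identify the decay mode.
ΔA = -4, ΔZ = -2 ⇒ alpha decay (α)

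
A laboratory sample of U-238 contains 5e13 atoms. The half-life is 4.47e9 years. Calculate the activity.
A = λN = 7753 decays/year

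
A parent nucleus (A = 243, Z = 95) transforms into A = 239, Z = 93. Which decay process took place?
ΔA = -4, ΔZ = -2 ⇒ alpha decay (α)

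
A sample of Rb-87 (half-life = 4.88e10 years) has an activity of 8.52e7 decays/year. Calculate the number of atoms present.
N = A/λ = 5.998e18 atoms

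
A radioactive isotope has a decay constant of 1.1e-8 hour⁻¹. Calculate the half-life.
t½ = ln(2)/λ = 6.301e7 hours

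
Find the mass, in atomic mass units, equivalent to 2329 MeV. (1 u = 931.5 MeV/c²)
m = E/c² = 2.5 u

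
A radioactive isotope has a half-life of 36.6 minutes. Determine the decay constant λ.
λ = ln(2)/t½ = 0.01894 minute⁻¹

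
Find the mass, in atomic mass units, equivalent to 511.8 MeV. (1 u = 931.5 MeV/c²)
m = E/c² = 0.5494 u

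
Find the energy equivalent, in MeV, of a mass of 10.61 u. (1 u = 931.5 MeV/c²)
E = mc² = 9883 MeV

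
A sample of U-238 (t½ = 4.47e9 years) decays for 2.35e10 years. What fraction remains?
N/N₀ = (1/2)^(t/t½) = 0.02615 = 2.61%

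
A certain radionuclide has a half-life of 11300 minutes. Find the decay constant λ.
λ = ln(2)/t½ = 6.134e-5 minute⁻¹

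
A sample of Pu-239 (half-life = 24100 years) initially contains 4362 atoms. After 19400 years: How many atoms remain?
N = N₀(1/2)^(t/t½) = 2497 atoms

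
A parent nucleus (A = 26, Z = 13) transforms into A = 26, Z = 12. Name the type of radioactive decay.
ΔA = 0, ΔZ = -1 ⇒ beta-plus decay (β⁺) or electron capture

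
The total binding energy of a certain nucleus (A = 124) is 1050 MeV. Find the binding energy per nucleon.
B.E./A = 1050/124 = 8.468 MeV/nucleon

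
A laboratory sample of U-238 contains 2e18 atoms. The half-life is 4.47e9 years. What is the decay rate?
A = λN = 3.101e8 decays/year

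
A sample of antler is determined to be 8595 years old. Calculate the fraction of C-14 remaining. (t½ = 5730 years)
N/N₀ = (1/2)^(t/t½) = 0.3536 = 35.4%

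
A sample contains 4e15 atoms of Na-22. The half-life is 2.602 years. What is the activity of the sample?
A = λN = 1.066e15 decays/year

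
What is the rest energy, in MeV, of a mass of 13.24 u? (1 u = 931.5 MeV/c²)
E = mc² = 12330 MeV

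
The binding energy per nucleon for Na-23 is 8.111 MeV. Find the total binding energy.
B.E. = 8.111 × 23 = 186.6 MeV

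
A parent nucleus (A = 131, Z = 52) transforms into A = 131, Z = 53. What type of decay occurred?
ΔA = 0, ΔZ = +1 ⇒ beta-minus decay (β⁻)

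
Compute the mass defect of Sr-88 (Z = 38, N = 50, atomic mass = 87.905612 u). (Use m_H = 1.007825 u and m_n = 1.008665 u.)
Δm = Z·m_H + N·m_n − M = 0.825 u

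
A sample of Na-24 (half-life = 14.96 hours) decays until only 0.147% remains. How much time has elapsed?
t = t½ × log₂(N₀/N) = 140.8 hours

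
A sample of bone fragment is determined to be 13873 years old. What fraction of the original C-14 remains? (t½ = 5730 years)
N/N₀ = (1/2)^(t/t½) = 0.1867 = 18.7%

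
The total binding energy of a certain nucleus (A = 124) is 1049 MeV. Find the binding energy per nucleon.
B.E./A = 1049/124 = 8.46 MeV/nucleon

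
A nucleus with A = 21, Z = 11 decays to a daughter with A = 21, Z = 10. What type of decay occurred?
ΔA = 0, ΔZ = -1 ⇒ beta-plus decay (β⁺) or electron capture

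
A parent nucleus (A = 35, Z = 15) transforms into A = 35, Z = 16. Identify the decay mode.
ΔA = 0, ΔZ = +1 ⇒ beta-minus decay (β⁻)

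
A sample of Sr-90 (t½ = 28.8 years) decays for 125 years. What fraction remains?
N/N₀ = (1/2)^(t/t½) = 0.04937 = 4.94%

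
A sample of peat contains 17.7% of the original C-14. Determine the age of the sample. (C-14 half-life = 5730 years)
Age = t½ × log₂(1/ratio) = 14310 years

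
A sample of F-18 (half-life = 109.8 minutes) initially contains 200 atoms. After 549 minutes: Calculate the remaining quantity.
N = N₀(1/2)^(t/t½) = 6.25 atoms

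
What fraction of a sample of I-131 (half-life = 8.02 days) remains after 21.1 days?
N/N₀ = (1/2)^(t/t½) = 0.1614 = 16.1%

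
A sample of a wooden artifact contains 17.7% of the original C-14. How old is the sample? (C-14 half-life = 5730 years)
Age = t½ × log₂(1/ratio) = 14310 years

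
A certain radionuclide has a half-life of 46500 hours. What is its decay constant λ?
λ = ln(2)/t½ = 1.491e-5 hour⁻¹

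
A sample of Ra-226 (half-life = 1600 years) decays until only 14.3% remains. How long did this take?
t = t½ × log₂(N₀/N) = 4489 years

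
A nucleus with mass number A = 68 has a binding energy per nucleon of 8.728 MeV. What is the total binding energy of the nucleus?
B.E. = 8.728 × 68 = 593.5 MeV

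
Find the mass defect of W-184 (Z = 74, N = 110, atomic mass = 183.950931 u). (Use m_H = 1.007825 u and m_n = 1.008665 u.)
Δm = Z·m_H + N·m_n − M = 1.581 u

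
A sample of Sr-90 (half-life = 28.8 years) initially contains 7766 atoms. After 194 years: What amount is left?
N = N₀(1/2)^(t/t½) = 72.85 atoms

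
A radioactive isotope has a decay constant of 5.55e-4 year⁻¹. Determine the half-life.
t½ = ln(2)/λ = 1249 years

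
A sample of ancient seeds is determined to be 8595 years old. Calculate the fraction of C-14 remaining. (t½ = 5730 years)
N/N₀ = (1/2)^(t/t½) = 0.3536 = 35.4%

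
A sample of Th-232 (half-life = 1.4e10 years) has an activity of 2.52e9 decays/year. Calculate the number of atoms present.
N = A/λ = 5.09e19 atoms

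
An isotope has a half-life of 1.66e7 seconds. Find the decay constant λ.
λ = ln(2)/t½ = 4.176e-8 second⁻¹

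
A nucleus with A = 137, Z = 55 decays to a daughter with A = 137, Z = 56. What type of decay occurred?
ΔA = 0, ΔZ = +1 ⇒ beta-minus decay (β⁻)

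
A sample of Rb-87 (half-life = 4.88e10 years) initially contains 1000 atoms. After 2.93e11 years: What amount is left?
N = N₀(1/2)^(t/t½) = 15.58 atoms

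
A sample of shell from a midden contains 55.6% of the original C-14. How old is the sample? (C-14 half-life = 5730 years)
Age = t½ × log₂(1/ratio) = 4852 years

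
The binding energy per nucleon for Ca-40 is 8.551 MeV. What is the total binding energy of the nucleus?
B.E. = 8.551 × 40 = 342 MeV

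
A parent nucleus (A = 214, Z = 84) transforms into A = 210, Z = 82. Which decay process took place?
ΔA = -4, ΔZ = -2 ⇒ alpha decay (α)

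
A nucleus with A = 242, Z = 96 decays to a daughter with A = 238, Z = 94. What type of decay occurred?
ΔA = -4, ΔZ = -2 ⇒ alpha decay (α)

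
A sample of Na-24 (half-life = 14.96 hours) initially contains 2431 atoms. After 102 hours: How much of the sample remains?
N = N₀(1/2)^(t/t½) = 21.54 atoms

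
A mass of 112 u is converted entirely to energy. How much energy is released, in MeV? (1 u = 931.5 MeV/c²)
E = mc² = 1.043e5 MeV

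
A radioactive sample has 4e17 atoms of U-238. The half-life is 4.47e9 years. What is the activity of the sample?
A = λN = 6.203e7 decays/year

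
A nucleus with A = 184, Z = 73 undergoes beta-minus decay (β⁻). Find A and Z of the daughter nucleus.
Daughter: A = 184, Z = 74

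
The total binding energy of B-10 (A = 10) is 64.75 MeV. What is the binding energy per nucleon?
B.E./A = 64.75/10 = 6.475 MeV/nucleon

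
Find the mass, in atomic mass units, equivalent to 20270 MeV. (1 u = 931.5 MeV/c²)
m = E/c² = 21.76 u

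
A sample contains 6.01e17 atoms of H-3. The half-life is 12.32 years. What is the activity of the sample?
A = λN = 3.381e16 decays/year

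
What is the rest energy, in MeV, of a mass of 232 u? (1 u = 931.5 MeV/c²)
E = mc² = 2.161e5 MeV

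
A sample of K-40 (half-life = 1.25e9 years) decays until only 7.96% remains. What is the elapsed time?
t = t½ × log₂(N₀/N) = 4.564e9 years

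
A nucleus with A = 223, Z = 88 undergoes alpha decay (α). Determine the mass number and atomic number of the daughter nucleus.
Daughter: A = 219, Z = 86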